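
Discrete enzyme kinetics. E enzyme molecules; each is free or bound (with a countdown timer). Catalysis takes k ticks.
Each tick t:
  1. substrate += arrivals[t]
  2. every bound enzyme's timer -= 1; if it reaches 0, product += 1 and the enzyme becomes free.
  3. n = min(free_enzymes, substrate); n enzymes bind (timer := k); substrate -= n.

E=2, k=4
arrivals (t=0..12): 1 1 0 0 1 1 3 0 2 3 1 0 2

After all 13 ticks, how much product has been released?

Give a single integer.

Answer: 5

Derivation:
t=0: arr=1 -> substrate=0 bound=1 product=0
t=1: arr=1 -> substrate=0 bound=2 product=0
t=2: arr=0 -> substrate=0 bound=2 product=0
t=3: arr=0 -> substrate=0 bound=2 product=0
t=4: arr=1 -> substrate=0 bound=2 product=1
t=5: arr=1 -> substrate=0 bound=2 product=2
t=6: arr=3 -> substrate=3 bound=2 product=2
t=7: arr=0 -> substrate=3 bound=2 product=2
t=8: arr=2 -> substrate=4 bound=2 product=3
t=9: arr=3 -> substrate=6 bound=2 product=4
t=10: arr=1 -> substrate=7 bound=2 product=4
t=11: arr=0 -> substrate=7 bound=2 product=4
t=12: arr=2 -> substrate=8 bound=2 product=5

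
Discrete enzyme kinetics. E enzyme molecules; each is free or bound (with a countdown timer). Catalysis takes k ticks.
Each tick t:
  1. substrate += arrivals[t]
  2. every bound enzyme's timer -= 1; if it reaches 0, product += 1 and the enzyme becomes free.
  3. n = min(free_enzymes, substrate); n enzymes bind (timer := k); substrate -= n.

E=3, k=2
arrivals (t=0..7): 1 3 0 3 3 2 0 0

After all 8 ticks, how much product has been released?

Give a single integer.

t=0: arr=1 -> substrate=0 bound=1 product=0
t=1: arr=3 -> substrate=1 bound=3 product=0
t=2: arr=0 -> substrate=0 bound=3 product=1
t=3: arr=3 -> substrate=1 bound=3 product=3
t=4: arr=3 -> substrate=3 bound=3 product=4
t=5: arr=2 -> substrate=3 bound=3 product=6
t=6: arr=0 -> substrate=2 bound=3 product=7
t=7: arr=0 -> substrate=0 bound=3 product=9

Answer: 9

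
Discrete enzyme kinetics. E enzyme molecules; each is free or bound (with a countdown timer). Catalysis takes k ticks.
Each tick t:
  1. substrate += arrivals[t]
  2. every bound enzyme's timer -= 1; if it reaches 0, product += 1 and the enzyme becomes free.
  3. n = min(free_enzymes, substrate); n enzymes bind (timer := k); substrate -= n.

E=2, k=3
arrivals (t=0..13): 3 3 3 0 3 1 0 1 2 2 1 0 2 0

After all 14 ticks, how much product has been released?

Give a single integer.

t=0: arr=3 -> substrate=1 bound=2 product=0
t=1: arr=3 -> substrate=4 bound=2 product=0
t=2: arr=3 -> substrate=7 bound=2 product=0
t=3: arr=0 -> substrate=5 bound=2 product=2
t=4: arr=3 -> substrate=8 bound=2 product=2
t=5: arr=1 -> substrate=9 bound=2 product=2
t=6: arr=0 -> substrate=7 bound=2 product=4
t=7: arr=1 -> substrate=8 bound=2 product=4
t=8: arr=2 -> substrate=10 bound=2 product=4
t=9: arr=2 -> substrate=10 bound=2 product=6
t=10: arr=1 -> substrate=11 bound=2 product=6
t=11: arr=0 -> substrate=11 bound=2 product=6
t=12: arr=2 -> substrate=11 bound=2 product=8
t=13: arr=0 -> substrate=11 bound=2 product=8

Answer: 8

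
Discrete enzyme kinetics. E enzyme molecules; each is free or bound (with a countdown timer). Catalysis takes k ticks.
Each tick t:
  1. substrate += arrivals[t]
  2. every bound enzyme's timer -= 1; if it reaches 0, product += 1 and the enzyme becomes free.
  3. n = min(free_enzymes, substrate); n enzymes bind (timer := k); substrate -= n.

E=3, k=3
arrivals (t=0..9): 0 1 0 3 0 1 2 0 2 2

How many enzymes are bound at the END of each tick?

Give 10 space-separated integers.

t=0: arr=0 -> substrate=0 bound=0 product=0
t=1: arr=1 -> substrate=0 bound=1 product=0
t=2: arr=0 -> substrate=0 bound=1 product=0
t=3: arr=3 -> substrate=1 bound=3 product=0
t=4: arr=0 -> substrate=0 bound=3 product=1
t=5: arr=1 -> substrate=1 bound=3 product=1
t=6: arr=2 -> substrate=1 bound=3 product=3
t=7: arr=0 -> substrate=0 bound=3 product=4
t=8: arr=2 -> substrate=2 bound=3 product=4
t=9: arr=2 -> substrate=2 bound=3 product=6

Answer: 0 1 1 3 3 3 3 3 3 3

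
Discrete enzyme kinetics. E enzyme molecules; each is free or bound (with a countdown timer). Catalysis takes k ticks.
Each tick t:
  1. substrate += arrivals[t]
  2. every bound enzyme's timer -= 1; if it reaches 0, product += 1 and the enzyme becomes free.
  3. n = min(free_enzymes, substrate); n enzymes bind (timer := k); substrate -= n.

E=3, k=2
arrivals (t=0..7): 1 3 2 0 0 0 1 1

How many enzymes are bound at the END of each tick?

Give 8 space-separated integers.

Answer: 1 3 3 3 2 0 1 2

Derivation:
t=0: arr=1 -> substrate=0 bound=1 product=0
t=1: arr=3 -> substrate=1 bound=3 product=0
t=2: arr=2 -> substrate=2 bound=3 product=1
t=3: arr=0 -> substrate=0 bound=3 product=3
t=4: arr=0 -> substrate=0 bound=2 product=4
t=5: arr=0 -> substrate=0 bound=0 product=6
t=6: arr=1 -> substrate=0 bound=1 product=6
t=7: arr=1 -> substrate=0 bound=2 product=6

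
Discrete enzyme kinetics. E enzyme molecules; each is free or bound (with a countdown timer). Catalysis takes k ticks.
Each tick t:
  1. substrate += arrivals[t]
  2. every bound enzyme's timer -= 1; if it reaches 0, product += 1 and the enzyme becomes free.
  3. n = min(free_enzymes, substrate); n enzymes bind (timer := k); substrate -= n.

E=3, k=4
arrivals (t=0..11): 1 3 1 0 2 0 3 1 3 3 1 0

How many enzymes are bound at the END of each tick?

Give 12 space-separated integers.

Answer: 1 3 3 3 3 3 3 3 3 3 3 3

Derivation:
t=0: arr=1 -> substrate=0 bound=1 product=0
t=1: arr=3 -> substrate=1 bound=3 product=0
t=2: arr=1 -> substrate=2 bound=3 product=0
t=3: arr=0 -> substrate=2 bound=3 product=0
t=4: arr=2 -> substrate=3 bound=3 product=1
t=5: arr=0 -> substrate=1 bound=3 product=3
t=6: arr=3 -> substrate=4 bound=3 product=3
t=7: arr=1 -> substrate=5 bound=3 product=3
t=8: arr=3 -> substrate=7 bound=3 product=4
t=9: arr=3 -> substrate=8 bound=3 product=6
t=10: arr=1 -> substrate=9 bound=3 product=6
t=11: arr=0 -> substrate=9 bound=3 product=6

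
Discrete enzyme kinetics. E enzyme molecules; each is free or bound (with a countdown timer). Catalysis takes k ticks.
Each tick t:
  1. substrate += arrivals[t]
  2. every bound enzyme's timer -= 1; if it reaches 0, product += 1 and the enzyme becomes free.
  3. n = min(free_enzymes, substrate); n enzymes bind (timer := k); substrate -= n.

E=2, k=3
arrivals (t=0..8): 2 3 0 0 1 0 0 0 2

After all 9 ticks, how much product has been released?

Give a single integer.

t=0: arr=2 -> substrate=0 bound=2 product=0
t=1: arr=3 -> substrate=3 bound=2 product=0
t=2: arr=0 -> substrate=3 bound=2 product=0
t=3: arr=0 -> substrate=1 bound=2 product=2
t=4: arr=1 -> substrate=2 bound=2 product=2
t=5: arr=0 -> substrate=2 bound=2 product=2
t=6: arr=0 -> substrate=0 bound=2 product=4
t=7: arr=0 -> substrate=0 bound=2 product=4
t=8: arr=2 -> substrate=2 bound=2 product=4

Answer: 4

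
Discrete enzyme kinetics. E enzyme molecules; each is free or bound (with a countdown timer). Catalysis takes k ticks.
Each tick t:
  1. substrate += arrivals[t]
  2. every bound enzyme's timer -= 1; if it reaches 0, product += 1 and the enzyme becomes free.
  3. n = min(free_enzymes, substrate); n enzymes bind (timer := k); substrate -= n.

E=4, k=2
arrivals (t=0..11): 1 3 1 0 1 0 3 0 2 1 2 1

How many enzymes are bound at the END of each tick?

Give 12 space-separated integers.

Answer: 1 4 4 1 1 1 3 3 2 3 3 3

Derivation:
t=0: arr=1 -> substrate=0 bound=1 product=0
t=1: arr=3 -> substrate=0 bound=4 product=0
t=2: arr=1 -> substrate=0 bound=4 product=1
t=3: arr=0 -> substrate=0 bound=1 product=4
t=4: arr=1 -> substrate=0 bound=1 product=5
t=5: arr=0 -> substrate=0 bound=1 product=5
t=6: arr=3 -> substrate=0 bound=3 product=6
t=7: arr=0 -> substrate=0 bound=3 product=6
t=8: arr=2 -> substrate=0 bound=2 product=9
t=9: arr=1 -> substrate=0 bound=3 product=9
t=10: arr=2 -> substrate=0 bound=3 product=11
t=11: arr=1 -> substrate=0 bound=3 product=12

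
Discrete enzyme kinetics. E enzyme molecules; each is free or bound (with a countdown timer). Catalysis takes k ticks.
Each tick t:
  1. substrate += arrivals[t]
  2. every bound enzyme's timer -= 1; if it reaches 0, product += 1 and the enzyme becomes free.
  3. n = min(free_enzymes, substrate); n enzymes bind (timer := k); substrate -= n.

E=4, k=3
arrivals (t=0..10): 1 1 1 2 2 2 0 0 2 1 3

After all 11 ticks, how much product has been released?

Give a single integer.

t=0: arr=1 -> substrate=0 bound=1 product=0
t=1: arr=1 -> substrate=0 bound=2 product=0
t=2: arr=1 -> substrate=0 bound=3 product=0
t=3: arr=2 -> substrate=0 bound=4 product=1
t=4: arr=2 -> substrate=1 bound=4 product=2
t=5: arr=2 -> substrate=2 bound=4 product=3
t=6: arr=0 -> substrate=0 bound=4 product=5
t=7: arr=0 -> substrate=0 bound=3 product=6
t=8: arr=2 -> substrate=0 bound=4 product=7
t=9: arr=1 -> substrate=0 bound=3 product=9
t=10: arr=3 -> substrate=2 bound=4 product=9

Answer: 9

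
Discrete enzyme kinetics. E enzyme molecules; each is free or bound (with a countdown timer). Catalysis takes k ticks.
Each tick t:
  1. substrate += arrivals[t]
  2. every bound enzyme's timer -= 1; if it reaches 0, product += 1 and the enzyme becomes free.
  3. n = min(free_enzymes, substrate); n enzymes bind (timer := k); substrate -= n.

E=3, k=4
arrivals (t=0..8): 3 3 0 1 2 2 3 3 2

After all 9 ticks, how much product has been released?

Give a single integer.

Answer: 6

Derivation:
t=0: arr=3 -> substrate=0 bound=3 product=0
t=1: arr=3 -> substrate=3 bound=3 product=0
t=2: arr=0 -> substrate=3 bound=3 product=0
t=3: arr=1 -> substrate=4 bound=3 product=0
t=4: arr=2 -> substrate=3 bound=3 product=3
t=5: arr=2 -> substrate=5 bound=3 product=3
t=6: arr=3 -> substrate=8 bound=3 product=3
t=7: arr=3 -> substrate=11 bound=3 product=3
t=8: arr=2 -> substrate=10 bound=3 product=6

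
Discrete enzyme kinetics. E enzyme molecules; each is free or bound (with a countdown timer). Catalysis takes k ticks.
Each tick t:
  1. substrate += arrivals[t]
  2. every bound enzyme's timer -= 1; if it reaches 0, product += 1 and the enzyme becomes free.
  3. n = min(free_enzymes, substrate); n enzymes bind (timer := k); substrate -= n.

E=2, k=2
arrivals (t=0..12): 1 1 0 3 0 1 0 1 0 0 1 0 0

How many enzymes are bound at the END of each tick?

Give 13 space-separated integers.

t=0: arr=1 -> substrate=0 bound=1 product=0
t=1: arr=1 -> substrate=0 bound=2 product=0
t=2: arr=0 -> substrate=0 bound=1 product=1
t=3: arr=3 -> substrate=1 bound=2 product=2
t=4: arr=0 -> substrate=1 bound=2 product=2
t=5: arr=1 -> substrate=0 bound=2 product=4
t=6: arr=0 -> substrate=0 bound=2 product=4
t=7: arr=1 -> substrate=0 bound=1 product=6
t=8: arr=0 -> substrate=0 bound=1 product=6
t=9: arr=0 -> substrate=0 bound=0 product=7
t=10: arr=1 -> substrate=0 bound=1 product=7
t=11: arr=0 -> substrate=0 bound=1 product=7
t=12: arr=0 -> substrate=0 bound=0 product=8

Answer: 1 2 1 2 2 2 2 1 1 0 1 1 0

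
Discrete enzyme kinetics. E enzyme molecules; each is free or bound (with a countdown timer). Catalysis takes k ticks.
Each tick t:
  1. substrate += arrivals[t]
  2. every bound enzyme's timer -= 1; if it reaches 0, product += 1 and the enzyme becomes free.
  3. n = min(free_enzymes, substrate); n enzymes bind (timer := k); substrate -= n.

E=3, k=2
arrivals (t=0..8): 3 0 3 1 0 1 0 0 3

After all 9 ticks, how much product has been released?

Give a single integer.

Answer: 8

Derivation:
t=0: arr=3 -> substrate=0 bound=3 product=0
t=1: arr=0 -> substrate=0 bound=3 product=0
t=2: arr=3 -> substrate=0 bound=3 product=3
t=3: arr=1 -> substrate=1 bound=3 product=3
t=4: arr=0 -> substrate=0 bound=1 product=6
t=5: arr=1 -> substrate=0 bound=2 product=6
t=6: arr=0 -> substrate=0 bound=1 product=7
t=7: arr=0 -> substrate=0 bound=0 product=8
t=8: arr=3 -> substrate=0 bound=3 product=8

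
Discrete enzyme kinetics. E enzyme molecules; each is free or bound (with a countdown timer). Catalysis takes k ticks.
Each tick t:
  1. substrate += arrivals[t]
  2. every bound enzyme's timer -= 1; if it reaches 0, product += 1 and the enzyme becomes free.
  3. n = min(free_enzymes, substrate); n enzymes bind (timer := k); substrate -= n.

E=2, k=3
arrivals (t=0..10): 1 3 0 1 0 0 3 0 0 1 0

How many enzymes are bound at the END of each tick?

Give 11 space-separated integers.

t=0: arr=1 -> substrate=0 bound=1 product=0
t=1: arr=3 -> substrate=2 bound=2 product=0
t=2: arr=0 -> substrate=2 bound=2 product=0
t=3: arr=1 -> substrate=2 bound=2 product=1
t=4: arr=0 -> substrate=1 bound=2 product=2
t=5: arr=0 -> substrate=1 bound=2 product=2
t=6: arr=3 -> substrate=3 bound=2 product=3
t=7: arr=0 -> substrate=2 bound=2 product=4
t=8: arr=0 -> substrate=2 bound=2 product=4
t=9: arr=1 -> substrate=2 bound=2 product=5
t=10: arr=0 -> substrate=1 bound=2 product=6

Answer: 1 2 2 2 2 2 2 2 2 2 2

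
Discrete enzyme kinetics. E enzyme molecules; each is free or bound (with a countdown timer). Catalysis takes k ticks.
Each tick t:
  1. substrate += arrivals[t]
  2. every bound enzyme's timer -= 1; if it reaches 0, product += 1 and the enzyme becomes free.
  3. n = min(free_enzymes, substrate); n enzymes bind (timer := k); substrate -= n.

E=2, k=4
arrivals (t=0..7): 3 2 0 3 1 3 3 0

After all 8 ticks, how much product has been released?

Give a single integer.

t=0: arr=3 -> substrate=1 bound=2 product=0
t=1: arr=2 -> substrate=3 bound=2 product=0
t=2: arr=0 -> substrate=3 bound=2 product=0
t=3: arr=3 -> substrate=6 bound=2 product=0
t=4: arr=1 -> substrate=5 bound=2 product=2
t=5: arr=3 -> substrate=8 bound=2 product=2
t=6: arr=3 -> substrate=11 bound=2 product=2
t=7: arr=0 -> substrate=11 bound=2 product=2

Answer: 2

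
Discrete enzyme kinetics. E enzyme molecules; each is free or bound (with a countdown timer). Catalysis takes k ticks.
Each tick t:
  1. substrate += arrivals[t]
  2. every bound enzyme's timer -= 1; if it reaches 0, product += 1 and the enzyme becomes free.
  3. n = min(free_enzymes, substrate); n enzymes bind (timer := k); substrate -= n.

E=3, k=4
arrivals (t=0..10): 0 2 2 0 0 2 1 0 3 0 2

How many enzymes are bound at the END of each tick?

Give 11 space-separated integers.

Answer: 0 2 3 3 3 3 3 3 3 3 3

Derivation:
t=0: arr=0 -> substrate=0 bound=0 product=0
t=1: arr=2 -> substrate=0 bound=2 product=0
t=2: arr=2 -> substrate=1 bound=3 product=0
t=3: arr=0 -> substrate=1 bound=3 product=0
t=4: arr=0 -> substrate=1 bound=3 product=0
t=5: arr=2 -> substrate=1 bound=3 product=2
t=6: arr=1 -> substrate=1 bound=3 product=3
t=7: arr=0 -> substrate=1 bound=3 product=3
t=8: arr=3 -> substrate=4 bound=3 product=3
t=9: arr=0 -> substrate=2 bound=3 product=5
t=10: arr=2 -> substrate=3 bound=3 product=6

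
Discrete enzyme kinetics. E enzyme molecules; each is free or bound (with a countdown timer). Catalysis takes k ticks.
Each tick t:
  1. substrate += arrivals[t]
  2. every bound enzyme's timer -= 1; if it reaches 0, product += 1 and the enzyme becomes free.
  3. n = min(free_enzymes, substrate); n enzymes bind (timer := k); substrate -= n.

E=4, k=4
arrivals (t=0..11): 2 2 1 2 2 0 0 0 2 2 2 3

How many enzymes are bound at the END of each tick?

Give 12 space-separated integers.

t=0: arr=2 -> substrate=0 bound=2 product=0
t=1: arr=2 -> substrate=0 bound=4 product=0
t=2: arr=1 -> substrate=1 bound=4 product=0
t=3: arr=2 -> substrate=3 bound=4 product=0
t=4: arr=2 -> substrate=3 bound=4 product=2
t=5: arr=0 -> substrate=1 bound=4 product=4
t=6: arr=0 -> substrate=1 bound=4 product=4
t=7: arr=0 -> substrate=1 bound=4 product=4
t=8: arr=2 -> substrate=1 bound=4 product=6
t=9: arr=2 -> substrate=1 bound=4 product=8
t=10: arr=2 -> substrate=3 bound=4 product=8
t=11: arr=3 -> substrate=6 bound=4 product=8

Answer: 2 4 4 4 4 4 4 4 4 4 4 4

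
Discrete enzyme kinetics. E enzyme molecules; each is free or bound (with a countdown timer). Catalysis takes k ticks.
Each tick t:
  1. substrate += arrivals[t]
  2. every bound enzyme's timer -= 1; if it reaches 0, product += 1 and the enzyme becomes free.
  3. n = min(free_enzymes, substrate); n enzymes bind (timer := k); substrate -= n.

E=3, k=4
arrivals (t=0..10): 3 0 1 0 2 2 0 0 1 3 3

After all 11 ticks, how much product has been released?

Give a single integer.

t=0: arr=3 -> substrate=0 bound=3 product=0
t=1: arr=0 -> substrate=0 bound=3 product=0
t=2: arr=1 -> substrate=1 bound=3 product=0
t=3: arr=0 -> substrate=1 bound=3 product=0
t=4: arr=2 -> substrate=0 bound=3 product=3
t=5: arr=2 -> substrate=2 bound=3 product=3
t=6: arr=0 -> substrate=2 bound=3 product=3
t=7: arr=0 -> substrate=2 bound=3 product=3
t=8: arr=1 -> substrate=0 bound=3 product=6
t=9: arr=3 -> substrate=3 bound=3 product=6
t=10: arr=3 -> substrate=6 bound=3 product=6

Answer: 6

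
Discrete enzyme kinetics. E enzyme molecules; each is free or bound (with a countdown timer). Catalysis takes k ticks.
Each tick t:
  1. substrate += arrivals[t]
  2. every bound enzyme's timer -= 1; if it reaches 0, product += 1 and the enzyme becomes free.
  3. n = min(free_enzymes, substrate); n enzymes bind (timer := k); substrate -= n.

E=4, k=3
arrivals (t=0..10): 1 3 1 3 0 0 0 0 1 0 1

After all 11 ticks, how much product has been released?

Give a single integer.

t=0: arr=1 -> substrate=0 bound=1 product=0
t=1: arr=3 -> substrate=0 bound=4 product=0
t=2: arr=1 -> substrate=1 bound=4 product=0
t=3: arr=3 -> substrate=3 bound=4 product=1
t=4: arr=0 -> substrate=0 bound=4 product=4
t=5: arr=0 -> substrate=0 bound=4 product=4
t=6: arr=0 -> substrate=0 bound=3 product=5
t=7: arr=0 -> substrate=0 bound=0 product=8
t=8: arr=1 -> substrate=0 bound=1 product=8
t=9: arr=0 -> substrate=0 bound=1 product=8
t=10: arr=1 -> substrate=0 bound=2 product=8

Answer: 8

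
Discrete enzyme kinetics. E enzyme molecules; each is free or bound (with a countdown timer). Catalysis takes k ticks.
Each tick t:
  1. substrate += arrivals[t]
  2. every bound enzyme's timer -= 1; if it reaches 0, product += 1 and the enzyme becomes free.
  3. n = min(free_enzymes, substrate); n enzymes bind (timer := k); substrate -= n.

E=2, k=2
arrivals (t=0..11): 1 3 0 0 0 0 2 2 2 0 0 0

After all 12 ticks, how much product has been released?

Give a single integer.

t=0: arr=1 -> substrate=0 bound=1 product=0
t=1: arr=3 -> substrate=2 bound=2 product=0
t=2: arr=0 -> substrate=1 bound=2 product=1
t=3: arr=0 -> substrate=0 bound=2 product=2
t=4: arr=0 -> substrate=0 bound=1 product=3
t=5: arr=0 -> substrate=0 bound=0 product=4
t=6: arr=2 -> substrate=0 bound=2 product=4
t=7: arr=2 -> substrate=2 bound=2 product=4
t=8: arr=2 -> substrate=2 bound=2 product=6
t=9: arr=0 -> substrate=2 bound=2 product=6
t=10: arr=0 -> substrate=0 bound=2 product=8
t=11: arr=0 -> substrate=0 bound=2 product=8

Answer: 8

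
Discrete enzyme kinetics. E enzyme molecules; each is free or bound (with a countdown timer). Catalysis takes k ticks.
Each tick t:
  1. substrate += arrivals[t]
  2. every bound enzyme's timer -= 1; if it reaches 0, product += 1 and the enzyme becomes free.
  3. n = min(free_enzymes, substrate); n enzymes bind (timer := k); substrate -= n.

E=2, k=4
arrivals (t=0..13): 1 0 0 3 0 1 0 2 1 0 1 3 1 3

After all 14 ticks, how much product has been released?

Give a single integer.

Answer: 5

Derivation:
t=0: arr=1 -> substrate=0 bound=1 product=0
t=1: arr=0 -> substrate=0 bound=1 product=0
t=2: arr=0 -> substrate=0 bound=1 product=0
t=3: arr=3 -> substrate=2 bound=2 product=0
t=4: arr=0 -> substrate=1 bound=2 product=1
t=5: arr=1 -> substrate=2 bound=2 product=1
t=6: arr=0 -> substrate=2 bound=2 product=1
t=7: arr=2 -> substrate=3 bound=2 product=2
t=8: arr=1 -> substrate=3 bound=2 product=3
t=9: arr=0 -> substrate=3 bound=2 product=3
t=10: arr=1 -> substrate=4 bound=2 product=3
t=11: arr=3 -> substrate=6 bound=2 product=4
t=12: arr=1 -> substrate=6 bound=2 product=5
t=13: arr=3 -> substrate=9 bound=2 product=5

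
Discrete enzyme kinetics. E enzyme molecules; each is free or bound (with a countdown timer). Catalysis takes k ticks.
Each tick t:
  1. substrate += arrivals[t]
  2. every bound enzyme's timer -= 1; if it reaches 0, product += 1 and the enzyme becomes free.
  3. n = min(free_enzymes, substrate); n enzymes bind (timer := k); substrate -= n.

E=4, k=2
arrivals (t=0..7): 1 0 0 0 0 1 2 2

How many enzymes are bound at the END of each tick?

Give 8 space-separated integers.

Answer: 1 1 0 0 0 1 3 4

Derivation:
t=0: arr=1 -> substrate=0 bound=1 product=0
t=1: arr=0 -> substrate=0 bound=1 product=0
t=2: arr=0 -> substrate=0 bound=0 product=1
t=3: arr=0 -> substrate=0 bound=0 product=1
t=4: arr=0 -> substrate=0 bound=0 product=1
t=5: arr=1 -> substrate=0 bound=1 product=1
t=6: arr=2 -> substrate=0 bound=3 product=1
t=7: arr=2 -> substrate=0 bound=4 product=2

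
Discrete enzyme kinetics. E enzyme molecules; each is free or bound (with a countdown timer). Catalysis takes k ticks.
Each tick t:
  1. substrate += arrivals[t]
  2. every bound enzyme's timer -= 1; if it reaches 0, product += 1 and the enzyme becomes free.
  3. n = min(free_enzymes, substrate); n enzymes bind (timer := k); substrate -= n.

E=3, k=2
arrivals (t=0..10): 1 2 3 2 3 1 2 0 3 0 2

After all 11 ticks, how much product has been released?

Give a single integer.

t=0: arr=1 -> substrate=0 bound=1 product=0
t=1: arr=2 -> substrate=0 bound=3 product=0
t=2: arr=3 -> substrate=2 bound=3 product=1
t=3: arr=2 -> substrate=2 bound=3 product=3
t=4: arr=3 -> substrate=4 bound=3 product=4
t=5: arr=1 -> substrate=3 bound=3 product=6
t=6: arr=2 -> substrate=4 bound=3 product=7
t=7: arr=0 -> substrate=2 bound=3 product=9
t=8: arr=3 -> substrate=4 bound=3 product=10
t=9: arr=0 -> substrate=2 bound=3 product=12
t=10: arr=2 -> substrate=3 bound=3 product=13

Answer: 13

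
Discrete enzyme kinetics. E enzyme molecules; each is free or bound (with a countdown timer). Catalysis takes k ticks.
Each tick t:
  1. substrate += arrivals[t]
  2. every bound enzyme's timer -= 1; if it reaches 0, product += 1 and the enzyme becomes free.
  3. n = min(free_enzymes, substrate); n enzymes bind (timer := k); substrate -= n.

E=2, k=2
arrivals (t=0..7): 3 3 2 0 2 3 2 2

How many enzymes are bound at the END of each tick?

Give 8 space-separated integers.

t=0: arr=3 -> substrate=1 bound=2 product=0
t=1: arr=3 -> substrate=4 bound=2 product=0
t=2: arr=2 -> substrate=4 bound=2 product=2
t=3: arr=0 -> substrate=4 bound=2 product=2
t=4: arr=2 -> substrate=4 bound=2 product=4
t=5: arr=3 -> substrate=7 bound=2 product=4
t=6: arr=2 -> substrate=7 bound=2 product=6
t=7: arr=2 -> substrate=9 bound=2 product=6

Answer: 2 2 2 2 2 2 2 2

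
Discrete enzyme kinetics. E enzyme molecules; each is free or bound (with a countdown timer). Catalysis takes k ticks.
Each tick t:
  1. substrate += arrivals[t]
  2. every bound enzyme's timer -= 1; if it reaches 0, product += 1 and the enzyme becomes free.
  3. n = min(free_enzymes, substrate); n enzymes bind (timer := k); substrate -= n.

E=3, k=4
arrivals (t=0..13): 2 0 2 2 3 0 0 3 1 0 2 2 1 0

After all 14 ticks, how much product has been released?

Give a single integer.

t=0: arr=2 -> substrate=0 bound=2 product=0
t=1: arr=0 -> substrate=0 bound=2 product=0
t=2: arr=2 -> substrate=1 bound=3 product=0
t=3: arr=2 -> substrate=3 bound=3 product=0
t=4: arr=3 -> substrate=4 bound=3 product=2
t=5: arr=0 -> substrate=4 bound=3 product=2
t=6: arr=0 -> substrate=3 bound=3 product=3
t=7: arr=3 -> substrate=6 bound=3 product=3
t=8: arr=1 -> substrate=5 bound=3 product=5
t=9: arr=0 -> substrate=5 bound=3 product=5
t=10: arr=2 -> substrate=6 bound=3 product=6
t=11: arr=2 -> substrate=8 bound=3 product=6
t=12: arr=1 -> substrate=7 bound=3 product=8
t=13: arr=0 -> substrate=7 bound=3 product=8

Answer: 8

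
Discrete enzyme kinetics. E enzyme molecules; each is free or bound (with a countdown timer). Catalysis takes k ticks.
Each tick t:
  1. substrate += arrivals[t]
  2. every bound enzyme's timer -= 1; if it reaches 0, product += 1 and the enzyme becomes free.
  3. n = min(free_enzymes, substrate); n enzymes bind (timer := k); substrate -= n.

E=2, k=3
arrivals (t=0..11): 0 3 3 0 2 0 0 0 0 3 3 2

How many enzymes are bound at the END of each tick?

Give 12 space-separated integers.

Answer: 0 2 2 2 2 2 2 2 2 2 2 2

Derivation:
t=0: arr=0 -> substrate=0 bound=0 product=0
t=1: arr=3 -> substrate=1 bound=2 product=0
t=2: arr=3 -> substrate=4 bound=2 product=0
t=3: arr=0 -> substrate=4 bound=2 product=0
t=4: arr=2 -> substrate=4 bound=2 product=2
t=5: arr=0 -> substrate=4 bound=2 product=2
t=6: arr=0 -> substrate=4 bound=2 product=2
t=7: arr=0 -> substrate=2 bound=2 product=4
t=8: arr=0 -> substrate=2 bound=2 product=4
t=9: arr=3 -> substrate=5 bound=2 product=4
t=10: arr=3 -> substrate=6 bound=2 product=6
t=11: arr=2 -> substrate=8 bound=2 product=6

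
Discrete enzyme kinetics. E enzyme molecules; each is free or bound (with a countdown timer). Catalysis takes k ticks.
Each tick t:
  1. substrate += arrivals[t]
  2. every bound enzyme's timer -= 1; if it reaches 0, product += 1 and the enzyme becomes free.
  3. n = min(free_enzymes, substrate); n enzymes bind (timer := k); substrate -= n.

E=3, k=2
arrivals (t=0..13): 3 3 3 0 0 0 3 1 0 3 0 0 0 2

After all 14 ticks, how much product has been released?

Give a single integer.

t=0: arr=3 -> substrate=0 bound=3 product=0
t=1: arr=3 -> substrate=3 bound=3 product=0
t=2: arr=3 -> substrate=3 bound=3 product=3
t=3: arr=0 -> substrate=3 bound=3 product=3
t=4: arr=0 -> substrate=0 bound=3 product=6
t=5: arr=0 -> substrate=0 bound=3 product=6
t=6: arr=3 -> substrate=0 bound=3 product=9
t=7: arr=1 -> substrate=1 bound=3 product=9
t=8: arr=0 -> substrate=0 bound=1 product=12
t=9: arr=3 -> substrate=1 bound=3 product=12
t=10: arr=0 -> substrate=0 bound=3 product=13
t=11: arr=0 -> substrate=0 bound=1 product=15
t=12: arr=0 -> substrate=0 bound=0 product=16
t=13: arr=2 -> substrate=0 bound=2 product=16

Answer: 16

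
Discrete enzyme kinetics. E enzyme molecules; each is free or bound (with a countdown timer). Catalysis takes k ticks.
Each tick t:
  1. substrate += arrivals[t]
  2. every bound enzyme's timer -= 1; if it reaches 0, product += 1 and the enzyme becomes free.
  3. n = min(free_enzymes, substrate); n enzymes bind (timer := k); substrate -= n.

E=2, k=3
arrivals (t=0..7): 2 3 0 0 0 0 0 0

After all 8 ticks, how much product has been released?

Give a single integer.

Answer: 4

Derivation:
t=0: arr=2 -> substrate=0 bound=2 product=0
t=1: arr=3 -> substrate=3 bound=2 product=0
t=2: arr=0 -> substrate=3 bound=2 product=0
t=3: arr=0 -> substrate=1 bound=2 product=2
t=4: arr=0 -> substrate=1 bound=2 product=2
t=5: arr=0 -> substrate=1 bound=2 product=2
t=6: arr=0 -> substrate=0 bound=1 product=4
t=7: arr=0 -> substrate=0 bound=1 product=4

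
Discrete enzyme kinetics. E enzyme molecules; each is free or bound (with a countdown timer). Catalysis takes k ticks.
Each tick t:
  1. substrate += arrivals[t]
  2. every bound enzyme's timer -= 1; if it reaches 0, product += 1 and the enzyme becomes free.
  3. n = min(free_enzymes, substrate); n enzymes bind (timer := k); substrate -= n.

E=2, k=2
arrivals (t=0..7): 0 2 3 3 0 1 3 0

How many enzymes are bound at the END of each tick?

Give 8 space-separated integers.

t=0: arr=0 -> substrate=0 bound=0 product=0
t=1: arr=2 -> substrate=0 bound=2 product=0
t=2: arr=3 -> substrate=3 bound=2 product=0
t=3: arr=3 -> substrate=4 bound=2 product=2
t=4: arr=0 -> substrate=4 bound=2 product=2
t=5: arr=1 -> substrate=3 bound=2 product=4
t=6: arr=3 -> substrate=6 bound=2 product=4
t=7: arr=0 -> substrate=4 bound=2 product=6

Answer: 0 2 2 2 2 2 2 2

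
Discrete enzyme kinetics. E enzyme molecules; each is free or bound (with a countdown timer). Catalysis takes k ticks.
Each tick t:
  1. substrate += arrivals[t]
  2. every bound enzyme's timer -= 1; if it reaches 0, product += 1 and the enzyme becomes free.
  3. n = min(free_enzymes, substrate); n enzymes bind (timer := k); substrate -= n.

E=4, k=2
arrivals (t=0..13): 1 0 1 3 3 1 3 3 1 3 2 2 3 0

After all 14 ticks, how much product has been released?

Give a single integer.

t=0: arr=1 -> substrate=0 bound=1 product=0
t=1: arr=0 -> substrate=0 bound=1 product=0
t=2: arr=1 -> substrate=0 bound=1 product=1
t=3: arr=3 -> substrate=0 bound=4 product=1
t=4: arr=3 -> substrate=2 bound=4 product=2
t=5: arr=1 -> substrate=0 bound=4 product=5
t=6: arr=3 -> substrate=2 bound=4 product=6
t=7: arr=3 -> substrate=2 bound=4 product=9
t=8: arr=1 -> substrate=2 bound=4 product=10
t=9: arr=3 -> substrate=2 bound=4 product=13
t=10: arr=2 -> substrate=3 bound=4 product=14
t=11: arr=2 -> substrate=2 bound=4 product=17
t=12: arr=3 -> substrate=4 bound=4 product=18
t=13: arr=0 -> substrate=1 bound=4 product=21

Answer: 21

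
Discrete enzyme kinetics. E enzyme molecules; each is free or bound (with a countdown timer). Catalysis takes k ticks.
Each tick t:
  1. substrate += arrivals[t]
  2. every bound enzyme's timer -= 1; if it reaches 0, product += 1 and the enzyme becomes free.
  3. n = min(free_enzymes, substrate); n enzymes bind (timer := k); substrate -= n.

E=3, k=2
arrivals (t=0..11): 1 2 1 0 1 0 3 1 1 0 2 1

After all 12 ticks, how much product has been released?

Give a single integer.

t=0: arr=1 -> substrate=0 bound=1 product=0
t=1: arr=2 -> substrate=0 bound=3 product=0
t=2: arr=1 -> substrate=0 bound=3 product=1
t=3: arr=0 -> substrate=0 bound=1 product=3
t=4: arr=1 -> substrate=0 bound=1 product=4
t=5: arr=0 -> substrate=0 bound=1 product=4
t=6: arr=3 -> substrate=0 bound=3 product=5
t=7: arr=1 -> substrate=1 bound=3 product=5
t=8: arr=1 -> substrate=0 bound=2 product=8
t=9: arr=0 -> substrate=0 bound=2 product=8
t=10: arr=2 -> substrate=0 bound=2 product=10
t=11: arr=1 -> substrate=0 bound=3 product=10

Answer: 10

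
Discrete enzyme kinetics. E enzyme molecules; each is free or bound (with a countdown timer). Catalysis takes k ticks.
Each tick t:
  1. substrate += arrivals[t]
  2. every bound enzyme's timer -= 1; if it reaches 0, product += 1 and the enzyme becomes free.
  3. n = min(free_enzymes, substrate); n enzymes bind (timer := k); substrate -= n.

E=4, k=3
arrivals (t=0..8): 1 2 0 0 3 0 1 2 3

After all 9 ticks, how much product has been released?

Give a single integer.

Answer: 6

Derivation:
t=0: arr=1 -> substrate=0 bound=1 product=0
t=1: arr=2 -> substrate=0 bound=3 product=0
t=2: arr=0 -> substrate=0 bound=3 product=0
t=3: arr=0 -> substrate=0 bound=2 product=1
t=4: arr=3 -> substrate=0 bound=3 product=3
t=5: arr=0 -> substrate=0 bound=3 product=3
t=6: arr=1 -> substrate=0 bound=4 product=3
t=7: arr=2 -> substrate=0 bound=3 product=6
t=8: arr=3 -> substrate=2 bound=4 product=6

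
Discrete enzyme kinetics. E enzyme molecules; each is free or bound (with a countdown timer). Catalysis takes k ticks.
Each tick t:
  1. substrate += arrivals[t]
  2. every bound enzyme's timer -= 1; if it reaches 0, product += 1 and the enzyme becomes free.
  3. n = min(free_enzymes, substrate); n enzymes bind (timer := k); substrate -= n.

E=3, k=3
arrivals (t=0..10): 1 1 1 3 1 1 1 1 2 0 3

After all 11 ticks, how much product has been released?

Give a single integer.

Answer: 8

Derivation:
t=0: arr=1 -> substrate=0 bound=1 product=0
t=1: arr=1 -> substrate=0 bound=2 product=0
t=2: arr=1 -> substrate=0 bound=3 product=0
t=3: arr=3 -> substrate=2 bound=3 product=1
t=4: arr=1 -> substrate=2 bound=3 product=2
t=5: arr=1 -> substrate=2 bound=3 product=3
t=6: arr=1 -> substrate=2 bound=3 product=4
t=7: arr=1 -> substrate=2 bound=3 product=5
t=8: arr=2 -> substrate=3 bound=3 product=6
t=9: arr=0 -> substrate=2 bound=3 product=7
t=10: arr=3 -> substrate=4 bound=3 product=8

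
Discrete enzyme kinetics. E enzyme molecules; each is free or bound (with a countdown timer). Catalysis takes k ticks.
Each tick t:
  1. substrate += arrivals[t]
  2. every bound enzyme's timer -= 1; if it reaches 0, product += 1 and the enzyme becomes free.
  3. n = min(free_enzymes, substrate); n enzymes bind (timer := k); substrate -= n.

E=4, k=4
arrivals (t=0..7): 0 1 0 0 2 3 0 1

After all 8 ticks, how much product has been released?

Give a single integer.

Answer: 1

Derivation:
t=0: arr=0 -> substrate=0 bound=0 product=0
t=1: arr=1 -> substrate=0 bound=1 product=0
t=2: arr=0 -> substrate=0 bound=1 product=0
t=3: arr=0 -> substrate=0 bound=1 product=0
t=4: arr=2 -> substrate=0 bound=3 product=0
t=5: arr=3 -> substrate=1 bound=4 product=1
t=6: arr=0 -> substrate=1 bound=4 product=1
t=7: arr=1 -> substrate=2 bound=4 product=1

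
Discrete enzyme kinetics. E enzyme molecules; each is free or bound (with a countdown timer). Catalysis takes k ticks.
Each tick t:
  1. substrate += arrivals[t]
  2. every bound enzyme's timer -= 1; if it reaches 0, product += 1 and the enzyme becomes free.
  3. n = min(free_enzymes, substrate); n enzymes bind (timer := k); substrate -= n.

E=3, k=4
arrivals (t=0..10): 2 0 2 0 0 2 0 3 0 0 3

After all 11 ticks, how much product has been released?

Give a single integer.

Answer: 6

Derivation:
t=0: arr=2 -> substrate=0 bound=2 product=0
t=1: arr=0 -> substrate=0 bound=2 product=0
t=2: arr=2 -> substrate=1 bound=3 product=0
t=3: arr=0 -> substrate=1 bound=3 product=0
t=4: arr=0 -> substrate=0 bound=2 product=2
t=5: arr=2 -> substrate=1 bound=3 product=2
t=6: arr=0 -> substrate=0 bound=3 product=3
t=7: arr=3 -> substrate=3 bound=3 product=3
t=8: arr=0 -> substrate=2 bound=3 product=4
t=9: arr=0 -> substrate=1 bound=3 product=5
t=10: arr=3 -> substrate=3 bound=3 product=6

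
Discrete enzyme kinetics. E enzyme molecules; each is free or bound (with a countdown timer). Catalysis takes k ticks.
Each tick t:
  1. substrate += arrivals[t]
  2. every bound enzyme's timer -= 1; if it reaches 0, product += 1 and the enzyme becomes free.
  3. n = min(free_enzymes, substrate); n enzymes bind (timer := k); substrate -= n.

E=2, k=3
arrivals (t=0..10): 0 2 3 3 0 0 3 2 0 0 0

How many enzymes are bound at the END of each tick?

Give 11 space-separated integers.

t=0: arr=0 -> substrate=0 bound=0 product=0
t=1: arr=2 -> substrate=0 bound=2 product=0
t=2: arr=3 -> substrate=3 bound=2 product=0
t=3: arr=3 -> substrate=6 bound=2 product=0
t=4: arr=0 -> substrate=4 bound=2 product=2
t=5: arr=0 -> substrate=4 bound=2 product=2
t=6: arr=3 -> substrate=7 bound=2 product=2
t=7: arr=2 -> substrate=7 bound=2 product=4
t=8: arr=0 -> substrate=7 bound=2 product=4
t=9: arr=0 -> substrate=7 bound=2 product=4
t=10: arr=0 -> substrate=5 bound=2 product=6

Answer: 0 2 2 2 2 2 2 2 2 2 2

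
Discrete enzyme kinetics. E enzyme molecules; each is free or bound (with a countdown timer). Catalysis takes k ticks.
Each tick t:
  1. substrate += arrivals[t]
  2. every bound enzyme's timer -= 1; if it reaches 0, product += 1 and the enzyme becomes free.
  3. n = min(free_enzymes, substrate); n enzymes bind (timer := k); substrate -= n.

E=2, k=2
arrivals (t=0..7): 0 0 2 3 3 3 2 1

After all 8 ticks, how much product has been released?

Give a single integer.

t=0: arr=0 -> substrate=0 bound=0 product=0
t=1: arr=0 -> substrate=0 bound=0 product=0
t=2: arr=2 -> substrate=0 bound=2 product=0
t=3: arr=3 -> substrate=3 bound=2 product=0
t=4: arr=3 -> substrate=4 bound=2 product=2
t=5: arr=3 -> substrate=7 bound=2 product=2
t=6: arr=2 -> substrate=7 bound=2 product=4
t=7: arr=1 -> substrate=8 bound=2 product=4

Answer: 4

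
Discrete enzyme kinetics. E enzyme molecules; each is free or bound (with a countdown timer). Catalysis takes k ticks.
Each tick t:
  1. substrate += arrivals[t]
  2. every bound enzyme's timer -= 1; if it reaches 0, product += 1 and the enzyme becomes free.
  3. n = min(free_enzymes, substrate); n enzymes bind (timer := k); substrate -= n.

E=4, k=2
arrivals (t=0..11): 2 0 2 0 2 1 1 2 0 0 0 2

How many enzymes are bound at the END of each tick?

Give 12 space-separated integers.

Answer: 2 2 2 2 2 3 2 3 2 0 0 2

Derivation:
t=0: arr=2 -> substrate=0 bound=2 product=0
t=1: arr=0 -> substrate=0 bound=2 product=0
t=2: arr=2 -> substrate=0 bound=2 product=2
t=3: arr=0 -> substrate=0 bound=2 product=2
t=4: arr=2 -> substrate=0 bound=2 product=4
t=5: arr=1 -> substrate=0 bound=3 product=4
t=6: arr=1 -> substrate=0 bound=2 product=6
t=7: arr=2 -> substrate=0 bound=3 product=7
t=8: arr=0 -> substrate=0 bound=2 product=8
t=9: arr=0 -> substrate=0 bound=0 product=10
t=10: arr=0 -> substrate=0 bound=0 product=10
t=11: arr=2 -> substrate=0 bound=2 product=10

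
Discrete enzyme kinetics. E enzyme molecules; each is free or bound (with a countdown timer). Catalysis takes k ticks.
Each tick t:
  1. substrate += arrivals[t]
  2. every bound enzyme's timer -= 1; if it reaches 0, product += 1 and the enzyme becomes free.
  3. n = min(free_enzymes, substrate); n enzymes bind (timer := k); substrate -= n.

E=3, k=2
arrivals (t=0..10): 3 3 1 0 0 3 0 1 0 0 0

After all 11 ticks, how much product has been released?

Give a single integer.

t=0: arr=3 -> substrate=0 bound=3 product=0
t=1: arr=3 -> substrate=3 bound=3 product=0
t=2: arr=1 -> substrate=1 bound=3 product=3
t=3: arr=0 -> substrate=1 bound=3 product=3
t=4: arr=0 -> substrate=0 bound=1 product=6
t=5: arr=3 -> substrate=1 bound=3 product=6
t=6: arr=0 -> substrate=0 bound=3 product=7
t=7: arr=1 -> substrate=0 bound=2 product=9
t=8: arr=0 -> substrate=0 bound=1 product=10
t=9: arr=0 -> substrate=0 bound=0 product=11
t=10: arr=0 -> substrate=0 bound=0 product=11

Answer: 11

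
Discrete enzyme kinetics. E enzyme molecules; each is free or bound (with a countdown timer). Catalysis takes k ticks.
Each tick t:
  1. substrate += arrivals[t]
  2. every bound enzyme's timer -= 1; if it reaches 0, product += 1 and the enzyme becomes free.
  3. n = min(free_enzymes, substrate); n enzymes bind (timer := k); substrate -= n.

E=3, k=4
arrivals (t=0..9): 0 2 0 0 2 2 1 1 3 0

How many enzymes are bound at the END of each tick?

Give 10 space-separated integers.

t=0: arr=0 -> substrate=0 bound=0 product=0
t=1: arr=2 -> substrate=0 bound=2 product=0
t=2: arr=0 -> substrate=0 bound=2 product=0
t=3: arr=0 -> substrate=0 bound=2 product=0
t=4: arr=2 -> substrate=1 bound=3 product=0
t=5: arr=2 -> substrate=1 bound=3 product=2
t=6: arr=1 -> substrate=2 bound=3 product=2
t=7: arr=1 -> substrate=3 bound=3 product=2
t=8: arr=3 -> substrate=5 bound=3 product=3
t=9: arr=0 -> substrate=3 bound=3 product=5

Answer: 0 2 2 2 3 3 3 3 3 3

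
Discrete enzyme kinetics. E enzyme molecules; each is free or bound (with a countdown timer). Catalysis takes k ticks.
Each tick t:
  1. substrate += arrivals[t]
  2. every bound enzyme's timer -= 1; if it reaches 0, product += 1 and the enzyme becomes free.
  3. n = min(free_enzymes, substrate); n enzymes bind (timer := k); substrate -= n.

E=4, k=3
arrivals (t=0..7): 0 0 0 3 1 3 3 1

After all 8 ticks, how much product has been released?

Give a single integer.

t=0: arr=0 -> substrate=0 bound=0 product=0
t=1: arr=0 -> substrate=0 bound=0 product=0
t=2: arr=0 -> substrate=0 bound=0 product=0
t=3: arr=3 -> substrate=0 bound=3 product=0
t=4: arr=1 -> substrate=0 bound=4 product=0
t=5: arr=3 -> substrate=3 bound=4 product=0
t=6: arr=3 -> substrate=3 bound=4 product=3
t=7: arr=1 -> substrate=3 bound=4 product=4

Answer: 4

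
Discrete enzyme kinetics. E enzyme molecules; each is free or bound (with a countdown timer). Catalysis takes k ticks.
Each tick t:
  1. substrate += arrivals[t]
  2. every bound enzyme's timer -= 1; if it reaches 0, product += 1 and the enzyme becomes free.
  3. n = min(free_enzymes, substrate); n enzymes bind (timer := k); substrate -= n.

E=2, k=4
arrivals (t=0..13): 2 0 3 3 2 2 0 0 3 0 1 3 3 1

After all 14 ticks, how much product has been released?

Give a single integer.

Answer: 6

Derivation:
t=0: arr=2 -> substrate=0 bound=2 product=0
t=1: arr=0 -> substrate=0 bound=2 product=0
t=2: arr=3 -> substrate=3 bound=2 product=0
t=3: arr=3 -> substrate=6 bound=2 product=0
t=4: arr=2 -> substrate=6 bound=2 product=2
t=5: arr=2 -> substrate=8 bound=2 product=2
t=6: arr=0 -> substrate=8 bound=2 product=2
t=7: arr=0 -> substrate=8 bound=2 product=2
t=8: arr=3 -> substrate=9 bound=2 product=4
t=9: arr=0 -> substrate=9 bound=2 product=4
t=10: arr=1 -> substrate=10 bound=2 product=4
t=11: arr=3 -> substrate=13 bound=2 product=4
t=12: arr=3 -> substrate=14 bound=2 product=6
t=13: arr=1 -> substrate=15 bound=2 product=6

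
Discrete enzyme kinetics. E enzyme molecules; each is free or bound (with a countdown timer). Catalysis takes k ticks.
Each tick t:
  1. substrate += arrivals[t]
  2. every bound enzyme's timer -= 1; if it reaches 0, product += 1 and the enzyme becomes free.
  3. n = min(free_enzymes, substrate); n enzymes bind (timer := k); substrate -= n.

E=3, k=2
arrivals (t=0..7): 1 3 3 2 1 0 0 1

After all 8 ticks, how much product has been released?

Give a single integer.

t=0: arr=1 -> substrate=0 bound=1 product=0
t=1: arr=3 -> substrate=1 bound=3 product=0
t=2: arr=3 -> substrate=3 bound=3 product=1
t=3: arr=2 -> substrate=3 bound=3 product=3
t=4: arr=1 -> substrate=3 bound=3 product=4
t=5: arr=0 -> substrate=1 bound=3 product=6
t=6: arr=0 -> substrate=0 bound=3 product=7
t=7: arr=1 -> substrate=0 bound=2 product=9

Answer: 9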